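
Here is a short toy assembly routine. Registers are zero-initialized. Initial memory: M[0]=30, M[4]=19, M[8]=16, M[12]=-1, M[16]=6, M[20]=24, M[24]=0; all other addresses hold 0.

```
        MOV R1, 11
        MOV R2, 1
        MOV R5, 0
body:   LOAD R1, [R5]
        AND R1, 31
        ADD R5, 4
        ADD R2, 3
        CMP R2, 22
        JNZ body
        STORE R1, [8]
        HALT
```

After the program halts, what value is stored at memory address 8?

after MOV R1, 11: R1=11
after MOV R2, 1: R2=1
after MOV R5, 0: R5=0
after LOAD R1, [R5]: R1=M[0]=30
after AND R1, 31: R1=30&31=30
after ADD R5, 4: R5=0+4=4
after ADD R2, 3: R2=1+3=4
CMP R2, 22  (cmp 4,22)
JNZ body: taken
after LOAD R1, [R5]: R1=M[4]=19
after AND R1, 31: R1=19&31=19
after ADD R5, 4: R5=4+4=8
after ADD R2, 3: R2=4+3=7
CMP R2, 22  (cmp 7,22)
JNZ body: taken
after LOAD R1, [R5]: R1=M[8]=16
after AND R1, 31: R1=16&31=16
after ADD R5, 4: R5=8+4=12
after ADD R2, 3: R2=7+3=10
CMP R2, 22  (cmp 10,22)
JNZ body: taken
after LOAD R1, [R5]: R1=M[12]=-1
after AND R1, 31: R1=(-1)&31=31
after ADD R5, 4: R5=12+4=16
after ADD R2, 3: R2=10+3=13
CMP R2, 22  (cmp 13,22)
JNZ body: taken
after LOAD R1, [R5]: R1=M[16]=6
after AND R1, 31: R1=6&31=6
after ADD R5, 4: R5=16+4=20
after ADD R2, 3: R2=13+3=16
CMP R2, 22  (cmp 16,22)
JNZ body: taken
after LOAD R1, [R5]: R1=M[20]=24
after AND R1, 31: R1=24&31=24
after ADD R5, 4: R5=20+4=24
after ADD R2, 3: R2=16+3=19
CMP R2, 22  (cmp 19,22)
JNZ body: taken
after LOAD R1, [R5]: R1=M[24]=0
after AND R1, 31: R1=0&31=0
after ADD R5, 4: R5=24+4=28
after ADD R2, 3: R2=19+3=22
CMP R2, 22  (cmp 22,22)
JNZ body: not taken
STORE R1, [8] → M[8]=0
halt.

0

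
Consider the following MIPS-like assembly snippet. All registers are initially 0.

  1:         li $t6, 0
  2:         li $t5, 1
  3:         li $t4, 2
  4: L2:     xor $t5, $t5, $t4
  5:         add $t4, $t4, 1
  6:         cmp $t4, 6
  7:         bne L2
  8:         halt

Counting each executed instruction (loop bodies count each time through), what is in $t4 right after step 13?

$t6=0
$t5=1
$t4=2
$t5=1^2=3
$t4=2+1=3
cmp $t4, 6  (cmp 3,6)
bne L2: taken
$t5=3^3=0
$t4=3+1=4
cmp $t4, 6  (cmp 4,6)
bne L2: taken
$t5=0^4=4
$t4=4+1=5
After step 13: $t4 = 5.

5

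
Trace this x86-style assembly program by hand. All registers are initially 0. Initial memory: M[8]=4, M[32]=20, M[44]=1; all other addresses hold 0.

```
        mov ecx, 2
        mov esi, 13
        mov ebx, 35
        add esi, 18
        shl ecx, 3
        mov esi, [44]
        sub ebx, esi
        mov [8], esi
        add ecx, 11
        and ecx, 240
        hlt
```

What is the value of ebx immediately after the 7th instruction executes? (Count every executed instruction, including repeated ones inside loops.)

mov ecx, 2 → ecx=2
mov esi, 13 → esi=13
mov ebx, 35 → ebx=35
add esi, 18 → esi=13+18=31
shl ecx, 3 → ecx=2<<3=16
mov esi, [44] → esi=M[44]=1
sub ebx, esi → ebx=35-1=34
After step 7: ebx = 34.

34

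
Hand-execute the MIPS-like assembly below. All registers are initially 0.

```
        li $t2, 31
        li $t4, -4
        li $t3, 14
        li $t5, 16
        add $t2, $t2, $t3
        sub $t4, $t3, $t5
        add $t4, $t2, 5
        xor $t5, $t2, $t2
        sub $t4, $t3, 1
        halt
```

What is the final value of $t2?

li $t2, 31 → $t2=31
li $t4, -4 → $t4=-4
li $t3, 14 → $t3=14
li $t5, 16 → $t5=16
add $t2, $t2, $t3 → $t2=31+14=45
sub $t4, $t3, $t5 → $t4=14-16=-2
add $t4, $t2, 5 → $t4=45+5=50
xor $t5, $t2, $t2 → $t5=45^45=0
sub $t4, $t3, 1 → $t4=14-1=13
halt.

45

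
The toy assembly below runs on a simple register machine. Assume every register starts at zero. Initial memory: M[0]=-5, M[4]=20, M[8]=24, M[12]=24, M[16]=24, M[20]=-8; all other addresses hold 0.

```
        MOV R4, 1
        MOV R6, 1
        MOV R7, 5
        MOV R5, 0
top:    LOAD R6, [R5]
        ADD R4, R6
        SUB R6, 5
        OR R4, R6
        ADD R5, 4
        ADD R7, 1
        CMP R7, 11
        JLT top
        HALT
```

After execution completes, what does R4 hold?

-1

after MOV R4, 1: R4=1
after MOV R6, 1: R6=1
after MOV R7, 5: R7=5
after MOV R5, 0: R5=0
after LOAD R6, [R5]: R6=M[0]=-5
after ADD R4, R6: R4=1+(-5)=-4
after SUB R6, 5: R6=(-5)-5=-10
after OR R4, R6: R4=(-4)|(-10)=-2
after ADD R5, 4: R5=0+4=4
after ADD R7, 1: R7=5+1=6
CMP R7, 11  (cmp 6,11)
JLT top: taken
after LOAD R6, [R5]: R6=M[4]=20
after ADD R4, R6: R4=(-2)+20=18
after SUB R6, 5: R6=20-5=15
after OR R4, R6: R4=18|15=31
after ADD R5, 4: R5=4+4=8
after ADD R7, 1: R7=6+1=7
CMP R7, 11  (cmp 7,11)
JLT top: taken
after LOAD R6, [R5]: R6=M[8]=24
after ADD R4, R6: R4=31+24=55
after SUB R6, 5: R6=24-5=19
after OR R4, R6: R4=55|19=55
after ADD R5, 4: R5=8+4=12
after ADD R7, 1: R7=7+1=8
CMP R7, 11  (cmp 8,11)
JLT top: taken
after LOAD R6, [R5]: R6=M[12]=24
after ADD R4, R6: R4=55+24=79
after SUB R6, 5: R6=24-5=19
after OR R4, R6: R4=79|19=95
after ADD R5, 4: R5=12+4=16
after ADD R7, 1: R7=8+1=9
CMP R7, 11  (cmp 9,11)
JLT top: taken
after LOAD R6, [R5]: R6=M[16]=24
after ADD R4, R6: R4=95+24=119
after SUB R6, 5: R6=24-5=19
after OR R4, R6: R4=119|19=119
after ADD R5, 4: R5=16+4=20
after ADD R7, 1: R7=9+1=10
CMP R7, 11  (cmp 10,11)
JLT top: taken
after LOAD R6, [R5]: R6=M[20]=-8
after ADD R4, R6: R4=119+(-8)=111
after SUB R6, 5: R6=(-8)-5=-13
after OR R4, R6: R4=111|(-13)=-1
after ADD R5, 4: R5=20+4=24
after ADD R7, 1: R7=10+1=11
CMP R7, 11  (cmp 11,11)
JLT top: not taken
halt.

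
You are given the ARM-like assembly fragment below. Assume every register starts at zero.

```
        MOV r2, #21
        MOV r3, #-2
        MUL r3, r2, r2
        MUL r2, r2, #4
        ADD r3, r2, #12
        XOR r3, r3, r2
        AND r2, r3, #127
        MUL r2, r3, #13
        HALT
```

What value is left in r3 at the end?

after MOV r2, #21: r2=21
after MOV r3, #-2: r3=-2
after MUL r3, r2, r2: r3=21*21=441
after MUL r2, r2, #4: r2=21*4=84
after ADD r3, r2, #12: r3=84+12=96
after XOR r3, r3, r2: r3=96^84=52
after AND r2, r3, #127: r2=52&127=52
after MUL r2, r3, #13: r2=52*13=676
halt.

52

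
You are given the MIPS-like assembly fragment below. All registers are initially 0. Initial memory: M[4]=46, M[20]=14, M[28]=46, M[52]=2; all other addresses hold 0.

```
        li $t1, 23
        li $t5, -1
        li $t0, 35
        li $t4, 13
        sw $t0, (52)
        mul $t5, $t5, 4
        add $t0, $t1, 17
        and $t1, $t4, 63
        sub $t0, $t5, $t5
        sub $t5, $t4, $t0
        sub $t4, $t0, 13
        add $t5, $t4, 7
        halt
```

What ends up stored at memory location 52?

35

li $t1, 23 → $t1=23
li $t5, -1 → $t5=-1
li $t0, 35 → $t0=35
li $t4, 13 → $t4=13
sw $t0, (52) → M[52]=35
mul $t5, $t5, 4 → $t5=(-1)*4=-4
add $t0, $t1, 17 → $t0=23+17=40
and $t1, $t4, 63 → $t1=13&63=13
sub $t0, $t5, $t5 → $t0=(-4)-(-4)=0
sub $t5, $t4, $t0 → $t5=13-0=13
sub $t4, $t0, 13 → $t4=0-13=-13
add $t5, $t4, 7 → $t5=(-13)+7=-6
halt.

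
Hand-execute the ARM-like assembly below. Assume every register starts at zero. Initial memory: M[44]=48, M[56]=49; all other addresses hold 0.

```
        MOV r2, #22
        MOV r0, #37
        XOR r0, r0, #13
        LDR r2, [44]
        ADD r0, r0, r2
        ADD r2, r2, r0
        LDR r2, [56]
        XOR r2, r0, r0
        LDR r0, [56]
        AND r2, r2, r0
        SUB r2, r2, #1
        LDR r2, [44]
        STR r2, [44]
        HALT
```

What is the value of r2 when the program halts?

48

after MOV r2, #22: r2=22
after MOV r0, #37: r0=37
after XOR r0, r0, #13: r0=37^13=40
after LDR r2, [44]: r2=M[44]=48
after ADD r0, r0, r2: r0=40+48=88
after ADD r2, r2, r0: r2=48+88=136
after LDR r2, [56]: r2=M[56]=49
after XOR r2, r0, r0: r2=88^88=0
after LDR r0, [56]: r0=M[56]=49
after AND r2, r2, r0: r2=0&49=0
after SUB r2, r2, #1: r2=0-1=-1
after LDR r2, [44]: r2=M[44]=48
STR r2, [44] → M[44]=48
halt.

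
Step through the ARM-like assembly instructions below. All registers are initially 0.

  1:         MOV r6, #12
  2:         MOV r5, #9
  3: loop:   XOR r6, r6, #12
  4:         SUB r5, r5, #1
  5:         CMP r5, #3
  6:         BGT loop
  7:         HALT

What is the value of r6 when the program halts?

12

after MOV r6, #12: r6=12
after MOV r5, #9: r5=9
after XOR r6, r6, #12: r6=12^12=0
after SUB r5, r5, #1: r5=9-1=8
CMP r5, #3  (cmp 8,3)
BGT loop: taken
after XOR r6, r6, #12: r6=0^12=12
after SUB r5, r5, #1: r5=8-1=7
CMP r5, #3  (cmp 7,3)
BGT loop: taken
after XOR r6, r6, #12: r6=12^12=0
after SUB r5, r5, #1: r5=7-1=6
CMP r5, #3  (cmp 6,3)
BGT loop: taken
after XOR r6, r6, #12: r6=0^12=12
after SUB r5, r5, #1: r5=6-1=5
CMP r5, #3  (cmp 5,3)
BGT loop: taken
after XOR r6, r6, #12: r6=12^12=0
after SUB r5, r5, #1: r5=5-1=4
CMP r5, #3  (cmp 4,3)
BGT loop: taken
after XOR r6, r6, #12: r6=0^12=12
after SUB r5, r5, #1: r5=4-1=3
CMP r5, #3  (cmp 3,3)
BGT loop: not taken
halt.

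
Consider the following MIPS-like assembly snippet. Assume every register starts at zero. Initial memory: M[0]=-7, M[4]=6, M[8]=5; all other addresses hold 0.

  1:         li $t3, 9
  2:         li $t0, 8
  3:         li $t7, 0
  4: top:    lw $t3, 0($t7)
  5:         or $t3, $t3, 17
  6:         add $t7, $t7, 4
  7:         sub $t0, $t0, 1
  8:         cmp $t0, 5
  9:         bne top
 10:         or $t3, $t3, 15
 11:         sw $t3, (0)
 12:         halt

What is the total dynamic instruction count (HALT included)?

$t3=9
$t0=8
$t7=0
$t3=M[0]=-7
$t3=(-7)|17=-7
$t7=0+4=4
$t0=8-1=7
cmp $t0, 5  (cmp 7,5)
bne top: taken
$t3=M[4]=6
$t3=6|17=23
$t7=4+4=8
$t0=7-1=6
cmp $t0, 5  (cmp 6,5)
bne top: taken
$t3=M[8]=5
$t3=5|17=21
$t7=8+4=12
$t0=6-1=5
cmp $t0, 5  (cmp 5,5)
bne top: not taken
$t3=21|15=31
sw $t3, (0) → M[0]=31
halt.
Total executed instructions: 24.

24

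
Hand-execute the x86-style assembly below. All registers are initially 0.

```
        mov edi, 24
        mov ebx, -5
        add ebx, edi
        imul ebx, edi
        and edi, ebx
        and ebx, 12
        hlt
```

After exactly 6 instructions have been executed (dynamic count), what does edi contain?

edi=24
ebx=-5
ebx=(-5)+24=19
ebx=19*24=456
edi=24&456=8
ebx=456&12=8
After step 6: edi = 8.

8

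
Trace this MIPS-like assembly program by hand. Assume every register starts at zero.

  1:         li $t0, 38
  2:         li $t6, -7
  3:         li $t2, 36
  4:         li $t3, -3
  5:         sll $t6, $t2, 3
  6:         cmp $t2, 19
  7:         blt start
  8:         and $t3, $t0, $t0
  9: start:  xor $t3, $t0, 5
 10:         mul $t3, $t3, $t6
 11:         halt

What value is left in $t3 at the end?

10080

$t0=38
$t6=-7
$t2=36
$t3=-3
$t6=36<<3=288
cmp $t2, 19  (cmp 36,19)
blt start: not taken
$t3=38&38=38
$t3=38^5=35
$t3=35*288=10080
halt.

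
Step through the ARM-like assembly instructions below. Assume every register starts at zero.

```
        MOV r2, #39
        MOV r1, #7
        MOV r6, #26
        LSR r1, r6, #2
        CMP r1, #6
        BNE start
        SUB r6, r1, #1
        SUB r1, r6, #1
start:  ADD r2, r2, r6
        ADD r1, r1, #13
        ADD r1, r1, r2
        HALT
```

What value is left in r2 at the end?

44

MOV r2, #39 → r2=39
MOV r1, #7 → r1=7
MOV r6, #26 → r6=26
LSR r1, r6, #2 → r1=26>>2=6
CMP r1, #6  (cmp 6,6)
BNE start: not taken
SUB r6, r1, #1 → r6=6-1=5
SUB r1, r6, #1 → r1=5-1=4
ADD r2, r2, r6 → r2=39+5=44
ADD r1, r1, #13 → r1=4+13=17
ADD r1, r1, r2 → r1=17+44=61
halt.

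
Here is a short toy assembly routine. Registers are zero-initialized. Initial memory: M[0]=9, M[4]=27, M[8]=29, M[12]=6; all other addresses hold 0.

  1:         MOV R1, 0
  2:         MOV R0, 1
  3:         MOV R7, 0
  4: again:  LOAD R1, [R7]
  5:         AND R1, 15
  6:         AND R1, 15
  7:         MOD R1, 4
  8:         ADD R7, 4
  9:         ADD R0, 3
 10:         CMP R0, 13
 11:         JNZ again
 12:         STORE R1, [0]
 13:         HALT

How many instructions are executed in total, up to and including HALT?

R1=0
R0=1
R7=0
R1=M[0]=9
R1=9&15=9
R1=9&15=9
R1=9%4=1
R7=0+4=4
R0=1+3=4
CMP R0, 13  (cmp 4,13)
JNZ again: taken
R1=M[4]=27
R1=27&15=11
R1=11&15=11
R1=11%4=3
R7=4+4=8
R0=4+3=7
CMP R0, 13  (cmp 7,13)
JNZ again: taken
R1=M[8]=29
R1=29&15=13
R1=13&15=13
R1=13%4=1
R7=8+4=12
R0=7+3=10
CMP R0, 13  (cmp 10,13)
JNZ again: taken
R1=M[12]=6
R1=6&15=6
R1=6&15=6
R1=6%4=2
R7=12+4=16
R0=10+3=13
CMP R0, 13  (cmp 13,13)
JNZ again: not taken
STORE R1, [0] → M[0]=2
halt.
Total executed instructions: 37.

37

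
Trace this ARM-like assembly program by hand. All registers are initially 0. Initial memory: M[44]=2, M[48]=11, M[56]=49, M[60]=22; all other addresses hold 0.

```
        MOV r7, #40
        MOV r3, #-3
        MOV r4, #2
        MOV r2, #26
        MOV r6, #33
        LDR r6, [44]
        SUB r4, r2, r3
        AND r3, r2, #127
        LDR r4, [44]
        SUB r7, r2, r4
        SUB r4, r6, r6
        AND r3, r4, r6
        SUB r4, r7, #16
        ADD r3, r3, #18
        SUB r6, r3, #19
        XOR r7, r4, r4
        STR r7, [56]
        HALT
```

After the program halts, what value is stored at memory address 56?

0

MOV r7, #40 → r7=40
MOV r3, #-3 → r3=-3
MOV r4, #2 → r4=2
MOV r2, #26 → r2=26
MOV r6, #33 → r6=33
LDR r6, [44] → r6=M[44]=2
SUB r4, r2, r3 → r4=26-(-3)=29
AND r3, r2, #127 → r3=26&127=26
LDR r4, [44] → r4=M[44]=2
SUB r7, r2, r4 → r7=26-2=24
SUB r4, r6, r6 → r4=2-2=0
AND r3, r4, r6 → r3=0&2=0
SUB r4, r7, #16 → r4=24-16=8
ADD r3, r3, #18 → r3=0+18=18
SUB r6, r3, #19 → r6=18-19=-1
XOR r7, r4, r4 → r7=8^8=0
STR r7, [56] → M[56]=0
halt.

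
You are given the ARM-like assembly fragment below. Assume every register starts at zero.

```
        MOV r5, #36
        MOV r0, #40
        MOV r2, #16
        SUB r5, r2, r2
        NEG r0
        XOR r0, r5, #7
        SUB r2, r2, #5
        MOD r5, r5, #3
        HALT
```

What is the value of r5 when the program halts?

after MOV r5, #36: r5=36
after MOV r0, #40: r0=40
after MOV r2, #16: r2=16
after SUB r5, r2, r2: r5=16-16=0
after NEG r0: r0=-(40)=-40
after XOR r0, r5, #7: r0=0^7=7
after SUB r2, r2, #5: r2=16-5=11
after MOD r5, r5, #3: r5=0%3=0
halt.

0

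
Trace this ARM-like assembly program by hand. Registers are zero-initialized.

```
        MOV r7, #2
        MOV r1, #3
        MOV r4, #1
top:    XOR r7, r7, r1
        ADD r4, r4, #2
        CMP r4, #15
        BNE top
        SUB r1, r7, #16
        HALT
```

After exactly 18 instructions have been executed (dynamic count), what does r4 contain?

MOV r7, #2 → r7=2
MOV r1, #3 → r1=3
MOV r4, #1 → r4=1
XOR r7, r7, r1 → r7=2^3=1
ADD r4, r4, #2 → r4=1+2=3
CMP r4, #15  (cmp 3,15)
BNE top: taken
XOR r7, r7, r1 → r7=1^3=2
ADD r4, r4, #2 → r4=3+2=5
CMP r4, #15  (cmp 5,15)
BNE top: taken
XOR r7, r7, r1 → r7=2^3=1
ADD r4, r4, #2 → r4=5+2=7
CMP r4, #15  (cmp 7,15)
BNE top: taken
XOR r7, r7, r1 → r7=1^3=2
ADD r4, r4, #2 → r4=7+2=9
CMP r4, #15  (cmp 9,15)
After step 18: r4 = 9.

9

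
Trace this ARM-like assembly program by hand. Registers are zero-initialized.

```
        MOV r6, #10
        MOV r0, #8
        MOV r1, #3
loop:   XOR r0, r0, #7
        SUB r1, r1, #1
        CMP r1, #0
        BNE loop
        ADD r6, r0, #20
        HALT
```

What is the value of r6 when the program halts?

35

after MOV r6, #10: r6=10
after MOV r0, #8: r0=8
after MOV r1, #3: r1=3
after XOR r0, r0, #7: r0=8^7=15
after SUB r1, r1, #1: r1=3-1=2
CMP r1, #0  (cmp 2,0)
BNE loop: taken
after XOR r0, r0, #7: r0=15^7=8
after SUB r1, r1, #1: r1=2-1=1
CMP r1, #0  (cmp 1,0)
BNE loop: taken
after XOR r0, r0, #7: r0=8^7=15
after SUB r1, r1, #1: r1=1-1=0
CMP r1, #0  (cmp 0,0)
BNE loop: not taken
after ADD r6, r0, #20: r6=15+20=35
halt.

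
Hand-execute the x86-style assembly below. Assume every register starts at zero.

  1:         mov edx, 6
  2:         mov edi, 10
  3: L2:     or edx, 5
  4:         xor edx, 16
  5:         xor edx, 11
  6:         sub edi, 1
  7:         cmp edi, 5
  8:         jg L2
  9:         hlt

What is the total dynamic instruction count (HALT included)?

33

after mov edx, 6: edx=6
after mov edi, 10: edi=10
after or edx, 5: edx=6|5=7
after xor edx, 16: edx=7^16=23
after xor edx, 11: edx=23^11=28
after sub edi, 1: edi=10-1=9
cmp edi, 5  (cmp 9,5)
jg L2: taken
after or edx, 5: edx=28|5=29
after xor edx, 16: edx=29^16=13
after xor edx, 11: edx=13^11=6
after sub edi, 1: edi=9-1=8
cmp edi, 5  (cmp 8,5)
jg L2: taken
after or edx, 5: edx=6|5=7
after xor edx, 16: edx=7^16=23
after xor edx, 11: edx=23^11=28
after sub edi, 1: edi=8-1=7
cmp edi, 5  (cmp 7,5)
jg L2: taken
after or edx, 5: edx=28|5=29
after xor edx, 16: edx=29^16=13
after xor edx, 11: edx=13^11=6
after sub edi, 1: edi=7-1=6
cmp edi, 5  (cmp 6,5)
jg L2: taken
after or edx, 5: edx=6|5=7
after xor edx, 16: edx=7^16=23
after xor edx, 11: edx=23^11=28
after sub edi, 1: edi=6-1=5
cmp edi, 5  (cmp 5,5)
jg L2: not taken
halt.
Total executed instructions: 33.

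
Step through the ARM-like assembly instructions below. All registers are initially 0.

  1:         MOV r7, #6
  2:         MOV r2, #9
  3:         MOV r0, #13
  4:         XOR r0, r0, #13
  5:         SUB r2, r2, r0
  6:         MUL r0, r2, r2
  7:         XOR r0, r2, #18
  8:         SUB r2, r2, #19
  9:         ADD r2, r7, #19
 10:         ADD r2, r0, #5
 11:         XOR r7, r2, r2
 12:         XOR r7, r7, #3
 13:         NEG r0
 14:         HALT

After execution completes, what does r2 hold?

32

MOV r7, #6 → r7=6
MOV r2, #9 → r2=9
MOV r0, #13 → r0=13
XOR r0, r0, #13 → r0=13^13=0
SUB r2, r2, r0 → r2=9-0=9
MUL r0, r2, r2 → r0=9*9=81
XOR r0, r2, #18 → r0=9^18=27
SUB r2, r2, #19 → r2=9-19=-10
ADD r2, r7, #19 → r2=6+19=25
ADD r2, r0, #5 → r2=27+5=32
XOR r7, r2, r2 → r7=32^32=0
XOR r7, r7, #3 → r7=0^3=3
NEG r0 → r0=-(27)=-27
halt.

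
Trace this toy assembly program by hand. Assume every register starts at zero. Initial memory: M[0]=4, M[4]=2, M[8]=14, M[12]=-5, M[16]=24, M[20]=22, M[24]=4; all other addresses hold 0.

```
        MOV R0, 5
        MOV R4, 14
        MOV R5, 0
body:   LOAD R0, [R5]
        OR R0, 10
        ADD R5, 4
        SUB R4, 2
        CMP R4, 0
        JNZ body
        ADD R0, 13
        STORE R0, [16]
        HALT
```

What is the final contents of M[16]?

MOV R0, 5 → R0=5
MOV R4, 14 → R4=14
MOV R5, 0 → R5=0
LOAD R0, [R5] → R0=M[0]=4
OR R0, 10 → R0=4|10=14
ADD R5, 4 → R5=0+4=4
SUB R4, 2 → R4=14-2=12
CMP R4, 0  (cmp 12,0)
JNZ body: taken
LOAD R0, [R5] → R0=M[4]=2
OR R0, 10 → R0=2|10=10
ADD R5, 4 → R5=4+4=8
SUB R4, 2 → R4=12-2=10
CMP R4, 0  (cmp 10,0)
JNZ body: taken
LOAD R0, [R5] → R0=M[8]=14
OR R0, 10 → R0=14|10=14
ADD R5, 4 → R5=8+4=12
SUB R4, 2 → R4=10-2=8
CMP R4, 0  (cmp 8,0)
JNZ body: taken
LOAD R0, [R5] → R0=M[12]=-5
OR R0, 10 → R0=(-5)|10=-5
ADD R5, 4 → R5=12+4=16
SUB R4, 2 → R4=8-2=6
CMP R4, 0  (cmp 6,0)
JNZ body: taken
LOAD R0, [R5] → R0=M[16]=24
OR R0, 10 → R0=24|10=26
ADD R5, 4 → R5=16+4=20
SUB R4, 2 → R4=6-2=4
CMP R4, 0  (cmp 4,0)
JNZ body: taken
LOAD R0, [R5] → R0=M[20]=22
OR R0, 10 → R0=22|10=30
ADD R5, 4 → R5=20+4=24
SUB R4, 2 → R4=4-2=2
CMP R4, 0  (cmp 2,0)
JNZ body: taken
LOAD R0, [R5] → R0=M[24]=4
OR R0, 10 → R0=4|10=14
ADD R5, 4 → R5=24+4=28
SUB R4, 2 → R4=2-2=0
CMP R4, 0  (cmp 0,0)
JNZ body: not taken
ADD R0, 13 → R0=14+13=27
STORE R0, [16] → M[16]=27
halt.

27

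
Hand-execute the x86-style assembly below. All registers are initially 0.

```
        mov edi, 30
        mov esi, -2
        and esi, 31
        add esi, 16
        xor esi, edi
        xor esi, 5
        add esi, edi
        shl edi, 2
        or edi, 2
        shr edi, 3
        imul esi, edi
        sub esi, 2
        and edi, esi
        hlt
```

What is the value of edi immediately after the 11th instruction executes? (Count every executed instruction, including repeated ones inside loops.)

15

after mov edi, 30: edi=30
after mov esi, -2: esi=-2
after and esi, 31: esi=(-2)&31=30
after add esi, 16: esi=30+16=46
after xor esi, edi: esi=46^30=48
after xor esi, 5: esi=48^5=53
after add esi, edi: esi=53+30=83
after shl edi, 2: edi=30<<2=120
after or edi, 2: edi=120|2=122
after shr edi, 3: edi=122>>3=15
after imul esi, edi: esi=83*15=1245
After step 11: edi = 15.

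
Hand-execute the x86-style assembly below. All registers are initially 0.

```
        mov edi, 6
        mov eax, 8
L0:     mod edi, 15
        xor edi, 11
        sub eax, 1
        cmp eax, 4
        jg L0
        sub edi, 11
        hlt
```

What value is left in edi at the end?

-5

edi=6
eax=8
edi=6%15=6
edi=6^11=13
eax=8-1=7
cmp eax, 4  (cmp 7,4)
jg L0: taken
edi=13%15=13
edi=13^11=6
eax=7-1=6
cmp eax, 4  (cmp 6,4)
jg L0: taken
edi=6%15=6
edi=6^11=13
eax=6-1=5
cmp eax, 4  (cmp 5,4)
jg L0: taken
edi=13%15=13
edi=13^11=6
eax=5-1=4
cmp eax, 4  (cmp 4,4)
jg L0: not taken
edi=6-11=-5
halt.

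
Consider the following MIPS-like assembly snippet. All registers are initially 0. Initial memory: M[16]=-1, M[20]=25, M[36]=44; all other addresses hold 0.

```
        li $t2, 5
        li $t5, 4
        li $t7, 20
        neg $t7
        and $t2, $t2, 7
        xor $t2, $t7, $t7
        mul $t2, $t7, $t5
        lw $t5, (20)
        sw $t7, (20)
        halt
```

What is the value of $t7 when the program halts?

-20

after li $t2, 5: $t2=5
after li $t5, 4: $t5=4
after li $t7, 20: $t7=20
after neg $t7: $t7=-(20)=-20
after and $t2, $t2, 7: $t2=5&7=5
after xor $t2, $t7, $t7: $t2=(-20)^(-20)=0
after mul $t2, $t7, $t5: $t2=(-20)*4=-80
after lw $t5, (20): $t5=M[20]=25
sw $t7, (20) → M[20]=-20
halt.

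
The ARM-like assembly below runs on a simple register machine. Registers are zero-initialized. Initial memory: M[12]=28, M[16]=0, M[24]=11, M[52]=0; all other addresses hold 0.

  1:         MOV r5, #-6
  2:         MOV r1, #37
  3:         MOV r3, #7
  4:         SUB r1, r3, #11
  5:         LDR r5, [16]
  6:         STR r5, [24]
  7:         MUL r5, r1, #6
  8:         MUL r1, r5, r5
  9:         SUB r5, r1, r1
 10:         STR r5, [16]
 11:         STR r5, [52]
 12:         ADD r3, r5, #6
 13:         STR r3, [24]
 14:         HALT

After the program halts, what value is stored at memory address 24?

6

after MOV r5, #-6: r5=-6
after MOV r1, #37: r1=37
after MOV r3, #7: r3=7
after SUB r1, r3, #11: r1=7-11=-4
after LDR r5, [16]: r5=M[16]=0
STR r5, [24] → M[24]=0
after MUL r5, r1, #6: r5=(-4)*6=-24
after MUL r1, r5, r5: r1=(-24)*(-24)=576
after SUB r5, r1, r1: r5=576-576=0
STR r5, [16] → M[16]=0
STR r5, [52] → M[52]=0
after ADD r3, r5, #6: r3=0+6=6
STR r3, [24] → M[24]=6
halt.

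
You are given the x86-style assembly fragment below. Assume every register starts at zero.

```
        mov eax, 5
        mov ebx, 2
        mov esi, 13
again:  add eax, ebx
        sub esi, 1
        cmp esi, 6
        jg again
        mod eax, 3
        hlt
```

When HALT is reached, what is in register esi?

after mov eax, 5: eax=5
after mov ebx, 2: ebx=2
after mov esi, 13: esi=13
after add eax, ebx: eax=5+2=7
after sub esi, 1: esi=13-1=12
cmp esi, 6  (cmp 12,6)
jg again: taken
after add eax, ebx: eax=7+2=9
after sub esi, 1: esi=12-1=11
cmp esi, 6  (cmp 11,6)
jg again: taken
after add eax, ebx: eax=9+2=11
after sub esi, 1: esi=11-1=10
cmp esi, 6  (cmp 10,6)
jg again: taken
after add eax, ebx: eax=11+2=13
after sub esi, 1: esi=10-1=9
cmp esi, 6  (cmp 9,6)
jg again: taken
after add eax, ebx: eax=13+2=15
after sub esi, 1: esi=9-1=8
cmp esi, 6  (cmp 8,6)
jg again: taken
after add eax, ebx: eax=15+2=17
after sub esi, 1: esi=8-1=7
cmp esi, 6  (cmp 7,6)
jg again: taken
after add eax, ebx: eax=17+2=19
after sub esi, 1: esi=7-1=6
cmp esi, 6  (cmp 6,6)
jg again: not taken
after mod eax, 3: eax=19%3=1
halt.

6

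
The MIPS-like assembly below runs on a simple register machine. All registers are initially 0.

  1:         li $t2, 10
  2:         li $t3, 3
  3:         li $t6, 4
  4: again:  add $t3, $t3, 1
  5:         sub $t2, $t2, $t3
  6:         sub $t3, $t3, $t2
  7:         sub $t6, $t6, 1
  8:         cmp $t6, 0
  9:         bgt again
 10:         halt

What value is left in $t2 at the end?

34

after li $t2, 10: $t2=10
after li $t3, 3: $t3=3
after li $t6, 4: $t6=4
after add $t3, $t3, 1: $t3=3+1=4
after sub $t2, $t2, $t3: $t2=10-4=6
after sub $t3, $t3, $t2: $t3=4-6=-2
after sub $t6, $t6, 1: $t6=4-1=3
cmp $t6, 0  (cmp 3,0)
bgt again: taken
after add $t3, $t3, 1: $t3=(-2)+1=-1
after sub $t2, $t2, $t3: $t2=6-(-1)=7
after sub $t3, $t3, $t2: $t3=(-1)-7=-8
after sub $t6, $t6, 1: $t6=3-1=2
cmp $t6, 0  (cmp 2,0)
bgt again: taken
after add $t3, $t3, 1: $t3=(-8)+1=-7
after sub $t2, $t2, $t3: $t2=7-(-7)=14
after sub $t3, $t3, $t2: $t3=(-7)-14=-21
after sub $t6, $t6, 1: $t6=2-1=1
cmp $t6, 0  (cmp 1,0)
bgt again: taken
after add $t3, $t3, 1: $t3=(-21)+1=-20
after sub $t2, $t2, $t3: $t2=14-(-20)=34
after sub $t3, $t3, $t2: $t3=(-20)-34=-54
after sub $t6, $t6, 1: $t6=1-1=0
cmp $t6, 0  (cmp 0,0)
bgt again: not taken
halt.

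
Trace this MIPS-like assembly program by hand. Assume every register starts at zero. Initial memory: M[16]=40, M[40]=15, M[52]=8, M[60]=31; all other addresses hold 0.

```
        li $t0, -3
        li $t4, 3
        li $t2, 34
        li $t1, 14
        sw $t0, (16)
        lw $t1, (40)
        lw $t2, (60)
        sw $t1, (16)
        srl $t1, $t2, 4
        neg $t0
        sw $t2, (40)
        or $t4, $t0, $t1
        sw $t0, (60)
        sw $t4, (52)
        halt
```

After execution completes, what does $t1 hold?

1

li $t0, -3 → $t0=-3
li $t4, 3 → $t4=3
li $t2, 34 → $t2=34
li $t1, 14 → $t1=14
sw $t0, (16) → M[16]=-3
lw $t1, (40) → $t1=M[40]=15
lw $t2, (60) → $t2=M[60]=31
sw $t1, (16) → M[16]=15
srl $t1, $t2, 4 → $t1=31>>4=1
neg $t0 → $t0=-(-3)=3
sw $t2, (40) → M[40]=31
or $t4, $t0, $t1 → $t4=3|1=3
sw $t0, (60) → M[60]=3
sw $t4, (52) → M[52]=3
halt.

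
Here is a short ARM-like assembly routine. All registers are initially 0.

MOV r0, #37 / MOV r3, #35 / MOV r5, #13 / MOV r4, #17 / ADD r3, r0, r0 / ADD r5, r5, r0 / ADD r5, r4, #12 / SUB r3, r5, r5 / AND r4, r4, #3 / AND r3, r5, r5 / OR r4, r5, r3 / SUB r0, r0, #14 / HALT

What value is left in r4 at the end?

29

r0=37
r3=35
r5=13
r4=17
r3=37+37=74
r5=13+37=50
r5=17+12=29
r3=29-29=0
r4=17&3=1
r3=29&29=29
r4=29|29=29
r0=37-14=23
halt.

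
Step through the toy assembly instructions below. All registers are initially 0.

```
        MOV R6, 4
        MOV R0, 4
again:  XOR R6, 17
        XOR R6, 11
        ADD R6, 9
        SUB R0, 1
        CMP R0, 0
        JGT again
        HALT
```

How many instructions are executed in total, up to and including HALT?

27

R6=4
R0=4
R6=4^17=21
R6=21^11=30
R6=30+9=39
R0=4-1=3
CMP R0, 0  (cmp 3,0)
JGT again: taken
R6=39^17=54
R6=54^11=61
R6=61+9=70
R0=3-1=2
CMP R0, 0  (cmp 2,0)
JGT again: taken
R6=70^17=87
R6=87^11=92
R6=92+9=101
R0=2-1=1
CMP R0, 0  (cmp 1,0)
JGT again: taken
R6=101^17=116
R6=116^11=127
R6=127+9=136
R0=1-1=0
CMP R0, 0  (cmp 0,0)
JGT again: not taken
halt.
Total executed instructions: 27.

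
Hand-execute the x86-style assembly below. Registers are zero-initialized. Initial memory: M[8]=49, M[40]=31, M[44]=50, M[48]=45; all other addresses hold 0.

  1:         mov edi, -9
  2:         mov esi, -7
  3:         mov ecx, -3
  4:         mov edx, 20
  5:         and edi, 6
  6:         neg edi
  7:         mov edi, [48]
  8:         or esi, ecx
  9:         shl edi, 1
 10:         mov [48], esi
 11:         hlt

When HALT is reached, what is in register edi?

mov edi, -9 → edi=-9
mov esi, -7 → esi=-7
mov ecx, -3 → ecx=-3
mov edx, 20 → edx=20
and edi, 6 → edi=(-9)&6=6
neg edi → edi=-(6)=-6
mov edi, [48] → edi=M[48]=45
or esi, ecx → esi=(-7)|(-3)=-3
shl edi, 1 → edi=45<<1=90
mov [48], esi → M[48]=-3
halt.

90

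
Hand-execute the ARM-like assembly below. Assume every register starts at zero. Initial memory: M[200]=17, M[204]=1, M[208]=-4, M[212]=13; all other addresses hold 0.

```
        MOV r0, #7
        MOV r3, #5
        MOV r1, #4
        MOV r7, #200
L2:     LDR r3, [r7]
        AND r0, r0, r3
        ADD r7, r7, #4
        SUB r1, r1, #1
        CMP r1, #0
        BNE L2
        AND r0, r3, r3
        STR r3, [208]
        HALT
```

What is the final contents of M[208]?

MOV r0, #7 → r0=7
MOV r3, #5 → r3=5
MOV r1, #4 → r1=4
MOV r7, #200 → r7=200
LDR r3, [r7] → r3=M[200]=17
AND r0, r0, r3 → r0=7&17=1
ADD r7, r7, #4 → r7=200+4=204
SUB r1, r1, #1 → r1=4-1=3
CMP r1, #0  (cmp 3,0)
BNE L2: taken
LDR r3, [r7] → r3=M[204]=1
AND r0, r0, r3 → r0=1&1=1
ADD r7, r7, #4 → r7=204+4=208
SUB r1, r1, #1 → r1=3-1=2
CMP r1, #0  (cmp 2,0)
BNE L2: taken
LDR r3, [r7] → r3=M[208]=-4
AND r0, r0, r3 → r0=1&(-4)=0
ADD r7, r7, #4 → r7=208+4=212
SUB r1, r1, #1 → r1=2-1=1
CMP r1, #0  (cmp 1,0)
BNE L2: taken
LDR r3, [r7] → r3=M[212]=13
AND r0, r0, r3 → r0=0&13=0
ADD r7, r7, #4 → r7=212+4=216
SUB r1, r1, #1 → r1=1-1=0
CMP r1, #0  (cmp 0,0)
BNE L2: not taken
AND r0, r3, r3 → r0=13&13=13
STR r3, [208] → M[208]=13
halt.

13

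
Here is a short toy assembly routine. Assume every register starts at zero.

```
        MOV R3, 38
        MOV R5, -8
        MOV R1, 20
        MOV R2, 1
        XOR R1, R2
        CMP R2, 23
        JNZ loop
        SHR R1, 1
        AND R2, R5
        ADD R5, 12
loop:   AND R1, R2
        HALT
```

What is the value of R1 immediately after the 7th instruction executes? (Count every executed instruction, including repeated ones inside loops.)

21

after MOV R3, 38: R3=38
after MOV R5, -8: R5=-8
after MOV R1, 20: R1=20
after MOV R2, 1: R2=1
after XOR R1, R2: R1=20^1=21
CMP R2, 23  (cmp 1,23)
JNZ loop: taken
After step 7: R1 = 21.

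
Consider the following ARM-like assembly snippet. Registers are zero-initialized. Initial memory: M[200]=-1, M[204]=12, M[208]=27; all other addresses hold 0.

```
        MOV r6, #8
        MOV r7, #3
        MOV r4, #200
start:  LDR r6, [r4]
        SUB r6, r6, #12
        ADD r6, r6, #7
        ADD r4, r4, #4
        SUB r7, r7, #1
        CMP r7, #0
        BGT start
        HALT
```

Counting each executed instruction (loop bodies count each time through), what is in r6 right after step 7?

-6

MOV r6, #8 → r6=8
MOV r7, #3 → r7=3
MOV r4, #200 → r4=200
LDR r6, [r4] → r6=M[200]=-1
SUB r6, r6, #12 → r6=(-1)-12=-13
ADD r6, r6, #7 → r6=(-13)+7=-6
ADD r4, r4, #4 → r4=200+4=204
After step 7: r6 = -6.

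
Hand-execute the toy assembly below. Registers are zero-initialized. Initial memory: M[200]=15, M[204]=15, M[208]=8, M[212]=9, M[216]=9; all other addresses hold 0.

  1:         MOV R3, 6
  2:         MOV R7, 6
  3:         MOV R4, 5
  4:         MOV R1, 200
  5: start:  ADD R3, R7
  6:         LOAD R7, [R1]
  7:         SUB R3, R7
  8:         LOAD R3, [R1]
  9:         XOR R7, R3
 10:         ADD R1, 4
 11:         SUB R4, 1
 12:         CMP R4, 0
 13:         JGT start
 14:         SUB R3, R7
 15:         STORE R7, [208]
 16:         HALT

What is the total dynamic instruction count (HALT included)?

after MOV R3, 6: R3=6
after MOV R7, 6: R7=6
after MOV R4, 5: R4=5
after MOV R1, 200: R1=200
after ADD R3, R7: R3=6+6=12
after LOAD R7, [R1]: R7=M[200]=15
after SUB R3, R7: R3=12-15=-3
after LOAD R3, [R1]: R3=M[200]=15
after XOR R7, R3: R7=15^15=0
after ADD R1, 4: R1=200+4=204
after SUB R4, 1: R4=5-1=4
CMP R4, 0  (cmp 4,0)
JGT start: taken
after ADD R3, R7: R3=15+0=15
after LOAD R7, [R1]: R7=M[204]=15
after SUB R3, R7: R3=15-15=0
after LOAD R3, [R1]: R3=M[204]=15
after XOR R7, R3: R7=15^15=0
after ADD R1, 4: R1=204+4=208
after SUB R4, 1: R4=4-1=3
CMP R4, 0  (cmp 3,0)
JGT start: taken
after ADD R3, R7: R3=15+0=15
after LOAD R7, [R1]: R7=M[208]=8
after SUB R3, R7: R3=15-8=7
after LOAD R3, [R1]: R3=M[208]=8
after XOR R7, R3: R7=8^8=0
after ADD R1, 4: R1=208+4=212
after SUB R4, 1: R4=3-1=2
CMP R4, 0  (cmp 2,0)
JGT start: taken
after ADD R3, R7: R3=8+0=8
after LOAD R7, [R1]: R7=M[212]=9
after SUB R3, R7: R3=8-9=-1
after LOAD R3, [R1]: R3=M[212]=9
after XOR R7, R3: R7=9^9=0
after ADD R1, 4: R1=212+4=216
after SUB R4, 1: R4=2-1=1
CMP R4, 0  (cmp 1,0)
JGT start: taken
after ADD R3, R7: R3=9+0=9
after LOAD R7, [R1]: R7=M[216]=9
after SUB R3, R7: R3=9-9=0
after LOAD R3, [R1]: R3=M[216]=9
after XOR R7, R3: R7=9^9=0
after ADD R1, 4: R1=216+4=220
after SUB R4, 1: R4=1-1=0
CMP R4, 0  (cmp 0,0)
JGT start: not taken
after SUB R3, R7: R3=9-0=9
STORE R7, [208] → M[208]=0
halt.
Total executed instructions: 52.

52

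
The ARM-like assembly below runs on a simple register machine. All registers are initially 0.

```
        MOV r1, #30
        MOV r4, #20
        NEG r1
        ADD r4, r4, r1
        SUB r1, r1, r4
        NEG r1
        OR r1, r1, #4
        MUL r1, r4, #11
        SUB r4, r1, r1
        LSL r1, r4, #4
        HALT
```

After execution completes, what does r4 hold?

0

after MOV r1, #30: r1=30
after MOV r4, #20: r4=20
after NEG r1: r1=-(30)=-30
after ADD r4, r4, r1: r4=20+(-30)=-10
after SUB r1, r1, r4: r1=(-30)-(-10)=-20
after NEG r1: r1=-(-20)=20
after OR r1, r1, #4: r1=20|4=20
after MUL r1, r4, #11: r1=(-10)*11=-110
after SUB r4, r1, r1: r4=(-110)-(-110)=0
after LSL r1, r4, #4: r1=0<<4=0
halt.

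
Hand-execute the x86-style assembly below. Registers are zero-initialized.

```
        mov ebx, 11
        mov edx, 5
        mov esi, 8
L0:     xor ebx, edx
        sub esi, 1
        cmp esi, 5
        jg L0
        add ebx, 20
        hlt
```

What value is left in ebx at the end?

34

mov ebx, 11 → ebx=11
mov edx, 5 → edx=5
mov esi, 8 → esi=8
xor ebx, edx → ebx=11^5=14
sub esi, 1 → esi=8-1=7
cmp esi, 5  (cmp 7,5)
jg L0: taken
xor ebx, edx → ebx=14^5=11
sub esi, 1 → esi=7-1=6
cmp esi, 5  (cmp 6,5)
jg L0: taken
xor ebx, edx → ebx=11^5=14
sub esi, 1 → esi=6-1=5
cmp esi, 5  (cmp 5,5)
jg L0: not taken
add ebx, 20 → ebx=14+20=34
halt.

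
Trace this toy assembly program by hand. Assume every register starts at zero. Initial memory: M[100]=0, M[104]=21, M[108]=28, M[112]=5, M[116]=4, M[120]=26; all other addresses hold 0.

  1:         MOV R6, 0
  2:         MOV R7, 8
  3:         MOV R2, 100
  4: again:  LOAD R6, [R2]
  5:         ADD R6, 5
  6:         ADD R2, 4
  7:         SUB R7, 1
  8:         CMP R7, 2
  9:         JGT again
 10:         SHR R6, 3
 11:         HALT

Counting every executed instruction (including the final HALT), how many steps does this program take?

41

MOV R6, 0 → R6=0
MOV R7, 8 → R7=8
MOV R2, 100 → R2=100
LOAD R6, [R2] → R6=M[100]=0
ADD R6, 5 → R6=0+5=5
ADD R2, 4 → R2=100+4=104
SUB R7, 1 → R7=8-1=7
CMP R7, 2  (cmp 7,2)
JGT again: taken
LOAD R6, [R2] → R6=M[104]=21
ADD R6, 5 → R6=21+5=26
ADD R2, 4 → R2=104+4=108
SUB R7, 1 → R7=7-1=6
CMP R7, 2  (cmp 6,2)
JGT again: taken
LOAD R6, [R2] → R6=M[108]=28
ADD R6, 5 → R6=28+5=33
ADD R2, 4 → R2=108+4=112
SUB R7, 1 → R7=6-1=5
CMP R7, 2  (cmp 5,2)
JGT again: taken
LOAD R6, [R2] → R6=M[112]=5
ADD R6, 5 → R6=5+5=10
ADD R2, 4 → R2=112+4=116
SUB R7, 1 → R7=5-1=4
CMP R7, 2  (cmp 4,2)
JGT again: taken
LOAD R6, [R2] → R6=M[116]=4
ADD R6, 5 → R6=4+5=9
ADD R2, 4 → R2=116+4=120
SUB R7, 1 → R7=4-1=3
CMP R7, 2  (cmp 3,2)
JGT again: taken
LOAD R6, [R2] → R6=M[120]=26
ADD R6, 5 → R6=26+5=31
ADD R2, 4 → R2=120+4=124
SUB R7, 1 → R7=3-1=2
CMP R7, 2  (cmp 2,2)
JGT again: not taken
SHR R6, 3 → R6=31>>3=3
halt.
Total executed instructions: 41.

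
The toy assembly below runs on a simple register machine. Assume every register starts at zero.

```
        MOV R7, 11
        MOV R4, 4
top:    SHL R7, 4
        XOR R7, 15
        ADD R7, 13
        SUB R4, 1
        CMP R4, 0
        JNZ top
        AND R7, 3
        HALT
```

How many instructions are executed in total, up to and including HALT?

after MOV R7, 11: R7=11
after MOV R4, 4: R4=4
after SHL R7, 4: R7=11<<4=176
after XOR R7, 15: R7=176^15=191
after ADD R7, 13: R7=191+13=204
after SUB R4, 1: R4=4-1=3
CMP R4, 0  (cmp 3,0)
JNZ top: taken
after SHL R7, 4: R7=204<<4=3264
after XOR R7, 15: R7=3264^15=3279
after ADD R7, 13: R7=3279+13=3292
after SUB R4, 1: R4=3-1=2
CMP R4, 0  (cmp 2,0)
JNZ top: taken
after SHL R7, 4: R7=3292<<4=52672
after XOR R7, 15: R7=52672^15=52687
after ADD R7, 13: R7=52687+13=52700
after SUB R4, 1: R4=2-1=1
CMP R4, 0  (cmp 1,0)
JNZ top: taken
after SHL R7, 4: R7=52700<<4=843200
after XOR R7, 15: R7=843200^15=843215
after ADD R7, 13: R7=843215+13=843228
after SUB R4, 1: R4=1-1=0
CMP R4, 0  (cmp 0,0)
JNZ top: not taken
after AND R7, 3: R7=843228&3=0
halt.
Total executed instructions: 28.

28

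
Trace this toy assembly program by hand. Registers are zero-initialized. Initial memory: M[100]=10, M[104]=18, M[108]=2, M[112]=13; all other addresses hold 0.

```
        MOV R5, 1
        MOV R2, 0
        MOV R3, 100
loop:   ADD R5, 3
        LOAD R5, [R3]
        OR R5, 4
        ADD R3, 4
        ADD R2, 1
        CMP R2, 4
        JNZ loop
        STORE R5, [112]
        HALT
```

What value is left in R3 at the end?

R5=1
R2=0
R3=100
R5=1+3=4
R5=M[100]=10
R5=10|4=14
R3=100+4=104
R2=0+1=1
CMP R2, 4  (cmp 1,4)
JNZ loop: taken
R5=14+3=17
R5=M[104]=18
R5=18|4=22
R3=104+4=108
R2=1+1=2
CMP R2, 4  (cmp 2,4)
JNZ loop: taken
R5=22+3=25
R5=M[108]=2
R5=2|4=6
R3=108+4=112
R2=2+1=3
CMP R2, 4  (cmp 3,4)
JNZ loop: taken
R5=6+3=9
R5=M[112]=13
R5=13|4=13
R3=112+4=116
R2=3+1=4
CMP R2, 4  (cmp 4,4)
JNZ loop: not taken
STORE R5, [112] → M[112]=13
halt.

116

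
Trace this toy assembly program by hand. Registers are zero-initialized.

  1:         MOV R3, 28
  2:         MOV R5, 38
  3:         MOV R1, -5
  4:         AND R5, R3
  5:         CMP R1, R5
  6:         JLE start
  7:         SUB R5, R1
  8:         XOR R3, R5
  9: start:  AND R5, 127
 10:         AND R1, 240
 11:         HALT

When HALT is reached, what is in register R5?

MOV R3, 28 → R3=28
MOV R5, 38 → R5=38
MOV R1, -5 → R1=-5
AND R5, R3 → R5=38&28=4
CMP R1, R5  (cmp -5,4)
JLE start: taken
AND R5, 127 → R5=4&127=4
AND R1, 240 → R1=(-5)&240=240
halt.

4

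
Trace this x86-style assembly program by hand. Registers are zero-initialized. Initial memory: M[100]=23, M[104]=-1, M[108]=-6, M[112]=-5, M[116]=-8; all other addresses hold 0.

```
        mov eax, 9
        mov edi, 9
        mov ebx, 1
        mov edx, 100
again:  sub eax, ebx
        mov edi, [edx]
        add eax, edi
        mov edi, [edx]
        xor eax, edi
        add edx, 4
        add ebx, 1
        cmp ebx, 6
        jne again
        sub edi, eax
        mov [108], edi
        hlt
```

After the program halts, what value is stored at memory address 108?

-28

eax=9
edi=9
ebx=1
edx=100
eax=9-1=8
edi=M[100]=23
eax=8+23=31
edi=M[100]=23
eax=31^23=8
edx=100+4=104
ebx=1+1=2
cmp ebx, 6  (cmp 2,6)
jne again: taken
eax=8-2=6
edi=M[104]=-1
eax=6+(-1)=5
edi=M[104]=-1
eax=5^(-1)=-6
edx=104+4=108
ebx=2+1=3
cmp ebx, 6  (cmp 3,6)
jne again: taken
eax=(-6)-3=-9
edi=M[108]=-6
eax=(-9)+(-6)=-15
edi=M[108]=-6
eax=(-15)^(-6)=11
edx=108+4=112
ebx=3+1=4
cmp ebx, 6  (cmp 4,6)
jne again: taken
eax=11-4=7
edi=M[112]=-5
eax=7+(-5)=2
edi=M[112]=-5
eax=2^(-5)=-7
edx=112+4=116
ebx=4+1=5
cmp ebx, 6  (cmp 5,6)
jne again: taken
eax=(-7)-5=-12
edi=M[116]=-8
eax=(-12)+(-8)=-20
edi=M[116]=-8
eax=(-20)^(-8)=20
edx=116+4=120
ebx=5+1=6
cmp ebx, 6  (cmp 6,6)
jne again: not taken
edi=(-8)-20=-28
mov [108], edi → M[108]=-28
halt.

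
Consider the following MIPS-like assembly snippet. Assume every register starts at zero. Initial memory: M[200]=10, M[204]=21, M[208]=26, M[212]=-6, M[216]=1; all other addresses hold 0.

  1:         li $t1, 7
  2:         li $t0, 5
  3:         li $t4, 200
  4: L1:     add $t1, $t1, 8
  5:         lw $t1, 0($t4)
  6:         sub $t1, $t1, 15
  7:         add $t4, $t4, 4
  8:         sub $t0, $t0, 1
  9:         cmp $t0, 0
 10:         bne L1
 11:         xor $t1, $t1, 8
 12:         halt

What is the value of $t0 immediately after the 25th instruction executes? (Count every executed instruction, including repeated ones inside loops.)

$t1=7
$t0=5
$t4=200
$t1=7+8=15
$t1=M[200]=10
$t1=10-15=-5
$t4=200+4=204
$t0=5-1=4
cmp $t0, 0  (cmp 4,0)
bne L1: taken
$t1=(-5)+8=3
$t1=M[204]=21
$t1=21-15=6
$t4=204+4=208
$t0=4-1=3
cmp $t0, 0  (cmp 3,0)
bne L1: taken
$t1=6+8=14
$t1=M[208]=26
$t1=26-15=11
$t4=208+4=212
$t0=3-1=2
cmp $t0, 0  (cmp 2,0)
bne L1: taken
$t1=11+8=19
After step 25: $t0 = 2.

2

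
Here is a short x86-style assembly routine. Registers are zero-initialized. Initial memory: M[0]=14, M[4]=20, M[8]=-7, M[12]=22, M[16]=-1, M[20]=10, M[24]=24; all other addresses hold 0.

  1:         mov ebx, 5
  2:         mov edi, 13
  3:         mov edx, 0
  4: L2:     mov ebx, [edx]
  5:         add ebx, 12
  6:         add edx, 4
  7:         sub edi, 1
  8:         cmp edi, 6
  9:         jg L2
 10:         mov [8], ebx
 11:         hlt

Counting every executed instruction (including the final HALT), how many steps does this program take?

mov ebx, 5 → ebx=5
mov edi, 13 → edi=13
mov edx, 0 → edx=0
mov ebx, [edx] → ebx=M[0]=14
add ebx, 12 → ebx=14+12=26
add edx, 4 → edx=0+4=4
sub edi, 1 → edi=13-1=12
cmp edi, 6  (cmp 12,6)
jg L2: taken
mov ebx, [edx] → ebx=M[4]=20
add ebx, 12 → ebx=20+12=32
add edx, 4 → edx=4+4=8
sub edi, 1 → edi=12-1=11
cmp edi, 6  (cmp 11,6)
jg L2: taken
mov ebx, [edx] → ebx=M[8]=-7
add ebx, 12 → ebx=(-7)+12=5
add edx, 4 → edx=8+4=12
sub edi, 1 → edi=11-1=10
cmp edi, 6  (cmp 10,6)
jg L2: taken
mov ebx, [edx] → ebx=M[12]=22
add ebx, 12 → ebx=22+12=34
add edx, 4 → edx=12+4=16
sub edi, 1 → edi=10-1=9
cmp edi, 6  (cmp 9,6)
jg L2: taken
mov ebx, [edx] → ebx=M[16]=-1
add ebx, 12 → ebx=(-1)+12=11
add edx, 4 → edx=16+4=20
sub edi, 1 → edi=9-1=8
cmp edi, 6  (cmp 8,6)
jg L2: taken
mov ebx, [edx] → ebx=M[20]=10
add ebx, 12 → ebx=10+12=22
add edx, 4 → edx=20+4=24
sub edi, 1 → edi=8-1=7
cmp edi, 6  (cmp 7,6)
jg L2: taken
mov ebx, [edx] → ebx=M[24]=24
add ebx, 12 → ebx=24+12=36
add edx, 4 → edx=24+4=28
sub edi, 1 → edi=7-1=6
cmp edi, 6  (cmp 6,6)
jg L2: not taken
mov [8], ebx → M[8]=36
halt.
Total executed instructions: 47.

47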